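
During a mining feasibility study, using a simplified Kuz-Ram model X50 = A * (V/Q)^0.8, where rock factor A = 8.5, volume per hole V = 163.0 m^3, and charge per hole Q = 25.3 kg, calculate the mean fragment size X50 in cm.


Compute V/Q:
V/Q = 163.0 / 25.3 = 6.442687747
Raise to the power 0.8:
(V/Q)^0.8 = 6.442687747^0.8 = 4.438678265
Multiply by A:
X50 = 8.5 * 4.438678265
= 37.7288 cm

37.7288 cm


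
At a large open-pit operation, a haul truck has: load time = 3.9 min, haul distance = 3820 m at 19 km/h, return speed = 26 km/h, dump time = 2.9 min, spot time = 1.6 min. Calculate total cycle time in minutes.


29.2785 min

Convert haul speed to m/min: 19 * 1000/60 = 316.6666667 m/min
Haul time = 3820 / 316.6666667 = 12.06315789 min
Convert return speed to m/min: 26 * 1000/60 = 433.3333333 m/min
Return time = 3820 / 433.3333333 = 8.815384615 min
Total cycle time:
= 3.9 + 12.06315789 + 2.9 + 8.815384615 + 1.6
= 29.2785 min


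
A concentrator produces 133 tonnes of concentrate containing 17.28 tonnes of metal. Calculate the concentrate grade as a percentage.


Grade = (metal in concentrate / concentrate mass) * 100
= (17.28 / 133) * 100
= 0.129924812 * 100
= 12.9925%

12.9925%


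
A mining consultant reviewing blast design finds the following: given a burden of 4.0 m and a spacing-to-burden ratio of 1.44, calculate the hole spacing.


5.76 m

Spacing = burden * ratio
= 4.0 * 1.44
= 5.76 m


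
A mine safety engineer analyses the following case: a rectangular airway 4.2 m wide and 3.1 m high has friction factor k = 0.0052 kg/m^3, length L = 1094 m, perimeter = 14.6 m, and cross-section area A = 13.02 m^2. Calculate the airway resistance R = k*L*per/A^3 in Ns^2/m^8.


Compute the numerator:
k * L * per = 0.0052 * 1094 * 14.6
= 83.05648
Compute the denominator:
A^3 = 13.02^3 = 2207.155608
Resistance:
R = 83.05648 / 2207.155608
= 0.0376 Ns^2/m^8

0.0376 Ns^2/m^8


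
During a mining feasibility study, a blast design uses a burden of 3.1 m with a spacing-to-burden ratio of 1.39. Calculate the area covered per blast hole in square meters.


First, find the spacing:
Spacing = burden * ratio = 3.1 * 1.39
= 4.309 m
Then, calculate the area:
Area = burden * spacing = 3.1 * 4.309
= 13.3579 m^2

13.3579 m^2


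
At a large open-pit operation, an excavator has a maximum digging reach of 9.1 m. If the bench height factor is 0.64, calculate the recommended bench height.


5.824 m

Bench height = reach * factor
= 9.1 * 0.64
= 5.824 m


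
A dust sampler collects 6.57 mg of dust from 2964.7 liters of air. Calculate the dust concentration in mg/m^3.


2.2161 mg/m^3

Convert liters to m^3: 1 m^3 = 1000 L
Concentration = mass / volume * 1000
= 6.57 / 2964.7 * 1000
= 0.002216075826 * 1000
= 2.2161 mg/m^3


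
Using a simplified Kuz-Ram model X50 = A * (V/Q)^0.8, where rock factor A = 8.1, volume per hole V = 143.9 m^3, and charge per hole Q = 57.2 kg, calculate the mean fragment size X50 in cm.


16.944 cm

Compute V/Q:
V/Q = 143.9 / 57.2 = 2.515734266
Raise to the power 0.8:
(V/Q)^0.8 = 2.515734266^0.8 = 2.09185613
Multiply by A:
X50 = 8.1 * 2.09185613
= 16.944 cm


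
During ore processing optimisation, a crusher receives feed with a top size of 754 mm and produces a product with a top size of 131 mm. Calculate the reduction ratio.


5.7557

Reduction ratio = feed size / product size
= 754 / 131
= 5.7557


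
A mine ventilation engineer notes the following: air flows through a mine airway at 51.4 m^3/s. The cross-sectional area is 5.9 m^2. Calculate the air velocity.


Velocity = flow rate / cross-sectional area
= 51.4 / 5.9
= 8.7119 m/s

8.7119 m/s


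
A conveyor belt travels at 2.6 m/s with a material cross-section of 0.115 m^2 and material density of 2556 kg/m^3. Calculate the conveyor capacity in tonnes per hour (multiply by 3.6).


Volumetric flow = speed * area
= 2.6 * 0.115 = 0.299 m^3/s
Mass flow = volumetric * density
= 0.299 * 2556 = 764.244 kg/s
Convert to t/h: multiply by 3.6
Capacity = 764.244 * 3.6
= 2751.2784 t/h

2751.2784 t/h


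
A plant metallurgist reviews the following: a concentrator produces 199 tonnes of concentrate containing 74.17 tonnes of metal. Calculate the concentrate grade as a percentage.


37.2714%

Grade = (metal in concentrate / concentrate mass) * 100
= (74.17 / 199) * 100
= 0.3727135678 * 100
= 37.2714%


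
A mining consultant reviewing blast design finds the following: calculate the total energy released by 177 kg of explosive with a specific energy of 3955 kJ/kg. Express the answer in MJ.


700.035 MJ

Energy = mass * specific_energy / 1000
= 177 * 3955 / 1000
= 700035 / 1000
= 700.035 MJ


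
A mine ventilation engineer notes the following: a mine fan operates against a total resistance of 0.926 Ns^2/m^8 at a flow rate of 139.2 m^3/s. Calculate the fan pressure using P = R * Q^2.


Compute Q^2:
Q^2 = 139.2^2 = 19376.64
Compute pressure:
P = R * Q^2 = 0.926 * 19376.64
= 17942.7686 Pa

17942.7686 Pa


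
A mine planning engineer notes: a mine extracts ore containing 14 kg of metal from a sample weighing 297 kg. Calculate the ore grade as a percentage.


Ore grade = (metal mass / ore mass) * 100
= (14 / 297) * 100
= 0.04713804714 * 100
= 4.7138%

4.7138%


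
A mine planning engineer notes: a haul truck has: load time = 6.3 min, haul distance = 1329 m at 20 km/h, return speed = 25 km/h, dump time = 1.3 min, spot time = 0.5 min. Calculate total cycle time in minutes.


15.2766 min

Convert haul speed to m/min: 20 * 1000/60 = 333.3333333 m/min
Haul time = 1329 / 333.3333333 = 3.987 min
Convert return speed to m/min: 25 * 1000/60 = 416.6666667 m/min
Return time = 1329 / 416.6666667 = 3.1896 min
Total cycle time:
= 6.3 + 3.987 + 1.3 + 3.1896 + 0.5
= 15.2766 min


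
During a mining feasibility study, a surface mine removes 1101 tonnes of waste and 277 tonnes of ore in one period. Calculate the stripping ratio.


Stripping ratio = waste tonnage / ore tonnage
= 1101 / 277
= 3.9747

3.9747


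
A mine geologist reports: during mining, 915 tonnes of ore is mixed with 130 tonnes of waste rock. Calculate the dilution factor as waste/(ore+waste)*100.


Total material = ore + waste
= 915 + 130 = 1045 tonnes
Dilution = waste / total * 100
= 130 / 1045 * 100
= 0.1244019139 * 100
= 12.4402%

12.4402%


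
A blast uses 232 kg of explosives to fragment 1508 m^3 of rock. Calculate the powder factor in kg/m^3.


Powder factor = explosive mass / rock volume
= 232 / 1508
= 0.1538 kg/m^3

0.1538 kg/m^3


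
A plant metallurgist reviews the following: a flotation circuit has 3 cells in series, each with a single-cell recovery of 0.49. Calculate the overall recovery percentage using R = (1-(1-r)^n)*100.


Complement of single-cell recovery:
1 - r = 1 - 0.49 = 0.51
Raise to power n:
(1 - r)^3 = 0.51^3 = 0.132651
Overall recovery:
R = (1 - 0.132651) * 100
= 86.7349%

86.7349%


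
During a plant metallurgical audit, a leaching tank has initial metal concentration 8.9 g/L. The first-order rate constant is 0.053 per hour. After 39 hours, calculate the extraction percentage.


87.3435%

Compute the exponent:
-k * t = -0.053 * 39 = -2.067
Remaining concentration:
C = 8.9 * exp(-2.067)
= 8.9 * 0.1265649075
= 1.126427676 g/L
Extracted = 8.9 - 1.126427676 = 7.773572324 g/L
Extraction % = 7.773572324 / 8.9 * 100
= 87.3435%


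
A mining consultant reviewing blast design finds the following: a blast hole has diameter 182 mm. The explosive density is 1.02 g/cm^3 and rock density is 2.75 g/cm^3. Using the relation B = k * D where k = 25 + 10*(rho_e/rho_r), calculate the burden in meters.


First, compute k:
rho_e / rho_r = 1.02 / 2.75 = 0.3709090909
k = 25 + 10 * 0.3709090909 = 28.70909091
Then, compute burden:
B = k * D / 1000 = 28.70909091 * 182 / 1000
= 5225.054545 / 1000
= 5.2251 m

5.2251 m


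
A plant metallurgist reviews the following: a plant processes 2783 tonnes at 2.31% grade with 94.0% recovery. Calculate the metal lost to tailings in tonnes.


3.8572 tonnes

Total metal in feed:
= 2783 * 2.31 / 100 = 64.2873 tonnes
Metal recovered:
= 64.2873 * 94.0 / 100 = 60.430062 tonnes
Metal lost to tailings:
= 64.2873 - 60.430062
= 3.8572 tonnes


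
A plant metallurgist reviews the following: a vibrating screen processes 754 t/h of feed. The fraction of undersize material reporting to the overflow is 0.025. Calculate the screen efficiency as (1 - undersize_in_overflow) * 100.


97.5%

Screen efficiency = (1 - fraction of undersize in overflow) * 100
= (1 - 0.025) * 100
= 0.975 * 100
= 97.5%


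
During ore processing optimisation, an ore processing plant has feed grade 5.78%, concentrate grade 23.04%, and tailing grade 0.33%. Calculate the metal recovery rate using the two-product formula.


95.6608%

Using the two-product formula:
R = 100 * c * (f - t) / (f * (c - t))
Numerator = 100 * 23.04 * (5.78 - 0.33)
= 100 * 23.04 * 5.45
= 12556.8
Denominator = 5.78 * (23.04 - 0.33)
= 5.78 * 22.71
= 131.2638
R = 12556.8 / 131.2638
= 95.6608%


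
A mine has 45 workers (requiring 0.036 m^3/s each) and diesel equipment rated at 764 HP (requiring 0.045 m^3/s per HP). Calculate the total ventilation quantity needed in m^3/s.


Airflow for workers:
Q_people = 45 * 0.036 = 1.62 m^3/s
Airflow for diesel equipment:
Q_diesel = 764 * 0.045 = 34.38 m^3/s
Total ventilation:
Q_total = 1.62 + 34.38
= 36.0 m^3/s

36.0 m^3/s


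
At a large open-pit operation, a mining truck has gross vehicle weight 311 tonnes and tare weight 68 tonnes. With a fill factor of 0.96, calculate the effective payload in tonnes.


233.28 tonnes

Maximum payload = gross - tare
= 311 - 68 = 243 tonnes
Effective payload = max payload * fill factor
= 243 * 0.96
= 233.28 tonnes


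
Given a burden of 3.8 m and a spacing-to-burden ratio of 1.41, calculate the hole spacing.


5.358 m

Spacing = burden * ratio
= 3.8 * 1.41
= 5.358 m


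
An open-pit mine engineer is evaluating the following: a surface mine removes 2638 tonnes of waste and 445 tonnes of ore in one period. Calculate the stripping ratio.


Stripping ratio = waste tonnage / ore tonnage
= 2638 / 445
= 5.9281

5.9281


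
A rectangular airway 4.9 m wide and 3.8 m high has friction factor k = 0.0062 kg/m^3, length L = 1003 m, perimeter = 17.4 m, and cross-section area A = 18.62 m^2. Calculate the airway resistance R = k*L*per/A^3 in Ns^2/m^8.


0.0168 Ns^2/m^8

Compute the numerator:
k * L * per = 0.0062 * 1003 * 17.4
= 108.20364
Compute the denominator:
A^3 = 18.62^3 = 6455.635928
Resistance:
R = 108.20364 / 6455.635928
= 0.0168 Ns^2/m^8


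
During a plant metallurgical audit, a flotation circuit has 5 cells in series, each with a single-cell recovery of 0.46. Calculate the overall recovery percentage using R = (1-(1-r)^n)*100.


95.4083%

Complement of single-cell recovery:
1 - r = 1 - 0.46 = 0.54
Raise to power n:
(1 - r)^5 = 0.54^5 = 0.0459165024
Overall recovery:
R = (1 - 0.0459165024) * 100
= 95.4083%


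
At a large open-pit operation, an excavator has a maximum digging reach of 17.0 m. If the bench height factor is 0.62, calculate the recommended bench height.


Bench height = reach * factor
= 17.0 * 0.62
= 10.54 m

10.54 m


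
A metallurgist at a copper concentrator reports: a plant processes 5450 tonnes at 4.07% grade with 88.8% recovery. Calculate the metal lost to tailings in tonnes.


Total metal in feed:
= 5450 * 4.07 / 100 = 221.815 tonnes
Metal recovered:
= 221.815 * 88.8 / 100 = 196.97172 tonnes
Metal lost to tailings:
= 221.815 - 196.97172
= 24.8433 tonnes

24.8433 tonnes


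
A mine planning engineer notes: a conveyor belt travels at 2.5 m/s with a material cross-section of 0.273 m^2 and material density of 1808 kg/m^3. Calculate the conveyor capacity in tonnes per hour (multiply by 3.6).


Volumetric flow = speed * area
= 2.5 * 0.273 = 0.6825 m^3/s
Mass flow = volumetric * density
= 0.6825 * 1808 = 1233.96 kg/s
Convert to t/h: multiply by 3.6
Capacity = 1233.96 * 3.6
= 4442.256 t/h

4442.256 t/h


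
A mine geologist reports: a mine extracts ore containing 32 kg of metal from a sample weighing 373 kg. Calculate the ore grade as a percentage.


Ore grade = (metal mass / ore mass) * 100
= (32 / 373) * 100
= 0.08579088472 * 100
= 8.5791%

8.5791%


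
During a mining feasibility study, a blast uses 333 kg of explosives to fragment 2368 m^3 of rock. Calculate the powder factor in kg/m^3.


0.1406 kg/m^3

Powder factor = explosive mass / rock volume
= 333 / 2368
= 0.1406 kg/m^3


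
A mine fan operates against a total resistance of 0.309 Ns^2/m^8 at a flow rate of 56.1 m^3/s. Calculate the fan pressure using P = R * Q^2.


972.4879 Pa

Compute Q^2:
Q^2 = 56.1^2 = 3147.21
Compute pressure:
P = R * Q^2 = 0.309 * 3147.21
= 972.4879 Pa


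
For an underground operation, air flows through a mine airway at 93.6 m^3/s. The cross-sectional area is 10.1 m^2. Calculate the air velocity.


9.2673 m/s

Velocity = flow rate / cross-sectional area
= 93.6 / 10.1
= 9.2673 m/s


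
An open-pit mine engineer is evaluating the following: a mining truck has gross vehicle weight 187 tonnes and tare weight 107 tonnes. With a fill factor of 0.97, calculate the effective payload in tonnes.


Maximum payload = gross - tare
= 187 - 107 = 80 tonnes
Effective payload = max payload * fill factor
= 80 * 0.97
= 77.6 tonnes

77.6 tonnes


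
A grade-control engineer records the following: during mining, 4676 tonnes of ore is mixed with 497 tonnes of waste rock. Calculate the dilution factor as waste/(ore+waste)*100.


9.6076%

Total material = ore + waste
= 4676 + 497 = 5173 tonnes
Dilution = waste / total * 100
= 497 / 5173 * 100
= 0.09607577808 * 100
= 9.6076%


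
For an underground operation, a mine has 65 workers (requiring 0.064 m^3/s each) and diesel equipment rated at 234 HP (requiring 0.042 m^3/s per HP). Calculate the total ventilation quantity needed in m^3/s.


13.988 m^3/s

Airflow for workers:
Q_people = 65 * 0.064 = 4.16 m^3/s
Airflow for diesel equipment:
Q_diesel = 234 * 0.042 = 9.828 m^3/s
Total ventilation:
Q_total = 4.16 + 9.828
= 13.988 m^3/s


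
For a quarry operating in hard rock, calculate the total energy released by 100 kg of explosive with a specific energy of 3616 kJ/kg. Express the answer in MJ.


361.6 MJ

Energy = mass * specific_energy / 1000
= 100 * 3616 / 1000
= 361600 / 1000
= 361.6 MJ


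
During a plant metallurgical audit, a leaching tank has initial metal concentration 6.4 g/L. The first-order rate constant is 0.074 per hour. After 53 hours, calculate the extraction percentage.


98.0199%

Compute the exponent:
-k * t = -0.074 * 53 = -3.922
Remaining concentration:
C = 6.4 * exp(-3.922)
= 6.4 * 0.01980145221
= 0.1267292941 g/L
Extracted = 6.4 - 0.1267292941 = 6.273270706 g/L
Extraction % = 6.273270706 / 6.4 * 100
= 98.0199%


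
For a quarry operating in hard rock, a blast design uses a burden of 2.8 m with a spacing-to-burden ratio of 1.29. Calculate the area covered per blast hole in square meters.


10.1136 m^2

First, find the spacing:
Spacing = burden * ratio = 2.8 * 1.29
= 3.612 m
Then, calculate the area:
Area = burden * spacing = 2.8 * 3.612
= 10.1136 m^2


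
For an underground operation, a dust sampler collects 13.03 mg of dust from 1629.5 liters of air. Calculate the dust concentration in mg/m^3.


7.9963 mg/m^3

Convert liters to m^3: 1 m^3 = 1000 L
Concentration = mass / volume * 1000
= 13.03 / 1629.5 * 1000
= 0.007996317889 * 1000
= 7.9963 mg/m^3


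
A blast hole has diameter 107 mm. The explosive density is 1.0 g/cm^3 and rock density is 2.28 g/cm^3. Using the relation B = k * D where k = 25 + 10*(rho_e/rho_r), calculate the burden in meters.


3.1443 m

First, compute k:
rho_e / rho_r = 1.0 / 2.28 = 0.4385964912
k = 25 + 10 * 0.4385964912 = 29.38596491
Then, compute burden:
B = k * D / 1000 = 29.38596491 * 107 / 1000
= 3144.298246 / 1000
= 3.1443 m


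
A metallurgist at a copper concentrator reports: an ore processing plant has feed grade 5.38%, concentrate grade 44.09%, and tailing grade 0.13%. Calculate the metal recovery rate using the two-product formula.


Using the two-product formula:
R = 100 * c * (f - t) / (f * (c - t))
Numerator = 100 * 44.09 * (5.38 - 0.13)
= 100 * 44.09 * 5.25
= 23147.25
Denominator = 5.38 * (44.09 - 0.13)
= 5.38 * 43.96
= 236.5048
R = 23147.25 / 236.5048
= 97.8722%

97.8722%


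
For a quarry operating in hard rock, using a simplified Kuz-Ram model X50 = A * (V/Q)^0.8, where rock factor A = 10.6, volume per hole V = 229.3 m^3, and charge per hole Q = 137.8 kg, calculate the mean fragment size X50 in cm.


15.9305 cm

Compute V/Q:
V/Q = 229.3 / 137.8 = 1.664005806
Raise to the power 0.8:
(V/Q)^0.8 = 1.664005806^0.8 = 1.502878494
Multiply by A:
X50 = 10.6 * 1.502878494
= 15.9305 cm


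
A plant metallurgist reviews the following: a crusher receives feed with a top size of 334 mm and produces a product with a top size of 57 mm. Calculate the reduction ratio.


5.8596

Reduction ratio = feed size / product size
= 334 / 57
= 5.8596


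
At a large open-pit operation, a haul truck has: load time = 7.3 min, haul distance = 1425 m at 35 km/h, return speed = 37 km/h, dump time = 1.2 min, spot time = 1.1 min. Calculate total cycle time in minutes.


Convert haul speed to m/min: 35 * 1000/60 = 583.3333333 m/min
Haul time = 1425 / 583.3333333 = 2.442857143 min
Convert return speed to m/min: 37 * 1000/60 = 616.6666667 m/min
Return time = 1425 / 616.6666667 = 2.310810811 min
Total cycle time:
= 7.3 + 2.442857143 + 1.2 + 2.310810811 + 1.1
= 14.3537 min

14.3537 min


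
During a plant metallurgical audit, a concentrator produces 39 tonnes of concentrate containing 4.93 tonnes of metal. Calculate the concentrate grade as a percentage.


12.641%

Grade = (metal in concentrate / concentrate mass) * 100
= (4.93 / 39) * 100
= 0.1264102564 * 100
= 12.641%


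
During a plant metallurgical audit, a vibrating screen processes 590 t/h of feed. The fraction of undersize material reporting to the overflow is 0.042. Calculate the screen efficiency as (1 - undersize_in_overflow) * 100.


95.8%

Screen efficiency = (1 - fraction of undersize in overflow) * 100
= (1 - 0.042) * 100
= 0.958 * 100
= 95.8%


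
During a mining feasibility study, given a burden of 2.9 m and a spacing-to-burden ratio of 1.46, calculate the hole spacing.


Spacing = burden * ratio
= 2.9 * 1.46
= 4.234 m

4.234 m


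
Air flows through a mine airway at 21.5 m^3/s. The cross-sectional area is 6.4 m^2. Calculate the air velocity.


Velocity = flow rate / cross-sectional area
= 21.5 / 6.4
= 3.3594 m/s

3.3594 m/s


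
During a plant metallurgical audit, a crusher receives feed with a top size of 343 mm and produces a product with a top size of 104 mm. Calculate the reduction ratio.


3.2981

Reduction ratio = feed size / product size
= 343 / 104
= 3.2981


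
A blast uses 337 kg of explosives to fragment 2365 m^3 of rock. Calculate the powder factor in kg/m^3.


0.1425 kg/m^3

Powder factor = explosive mass / rock volume
= 337 / 2365
= 0.1425 kg/m^3


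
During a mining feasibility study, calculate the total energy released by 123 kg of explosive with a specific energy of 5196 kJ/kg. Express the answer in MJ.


Energy = mass * specific_energy / 1000
= 123 * 5196 / 1000
= 639108 / 1000
= 639.108 MJ

639.108 MJ


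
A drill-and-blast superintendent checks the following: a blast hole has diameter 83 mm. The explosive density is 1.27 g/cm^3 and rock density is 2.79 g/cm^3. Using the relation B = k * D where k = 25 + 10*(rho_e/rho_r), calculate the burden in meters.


2.4528 m

First, compute k:
rho_e / rho_r = 1.27 / 2.79 = 0.4551971326
k = 25 + 10 * 0.4551971326 = 29.55197133
Then, compute burden:
B = k * D / 1000 = 29.55197133 * 83 / 1000
= 2452.81362 / 1000
= 2.4528 m


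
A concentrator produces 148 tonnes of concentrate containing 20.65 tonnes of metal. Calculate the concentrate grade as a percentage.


Grade = (metal in concentrate / concentrate mass) * 100
= (20.65 / 148) * 100
= 0.139527027 * 100
= 13.9527%

13.9527%


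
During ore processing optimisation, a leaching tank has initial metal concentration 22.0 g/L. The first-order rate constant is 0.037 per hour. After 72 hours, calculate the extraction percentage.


93.0331%

Compute the exponent:
-k * t = -0.037 * 72 = -2.664
Remaining concentration:
C = 22.0 * exp(-2.664)
= 22.0 * 0.0696689877
= 1.532717729 g/L
Extracted = 22.0 - 1.532717729 = 20.46728227 g/L
Extraction % = 20.46728227 / 22.0 * 100
= 93.0331%


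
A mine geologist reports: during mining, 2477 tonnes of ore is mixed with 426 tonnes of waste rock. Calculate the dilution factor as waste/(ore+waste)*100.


14.6745%

Total material = ore + waste
= 2477 + 426 = 2903 tonnes
Dilution = waste / total * 100
= 426 / 2903 * 100
= 0.1467447468 * 100
= 14.6745%


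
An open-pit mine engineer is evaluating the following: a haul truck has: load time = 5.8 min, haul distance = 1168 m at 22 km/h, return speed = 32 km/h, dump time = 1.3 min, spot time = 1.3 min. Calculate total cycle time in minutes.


13.7755 min

Convert haul speed to m/min: 22 * 1000/60 = 366.6666667 m/min
Haul time = 1168 / 366.6666667 = 3.185454545 min
Convert return speed to m/min: 32 * 1000/60 = 533.3333333 m/min
Return time = 1168 / 533.3333333 = 2.19 min
Total cycle time:
= 5.8 + 3.185454545 + 1.3 + 2.19 + 1.3
= 13.7755 min


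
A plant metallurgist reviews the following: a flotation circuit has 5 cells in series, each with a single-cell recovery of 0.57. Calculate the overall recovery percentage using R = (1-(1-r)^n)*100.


98.5299%

Complement of single-cell recovery:
1 - r = 1 - 0.57 = 0.43
Raise to power n:
(1 - r)^5 = 0.43^5 = 0.0147008443
Overall recovery:
R = (1 - 0.0147008443) * 100
= 98.5299%


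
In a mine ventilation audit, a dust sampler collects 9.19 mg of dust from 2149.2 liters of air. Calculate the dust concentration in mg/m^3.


4.276 mg/m^3

Convert liters to m^3: 1 m^3 = 1000 L
Concentration = mass / volume * 1000
= 9.19 / 2149.2 * 1000
= 0.004276009678 * 1000
= 4.276 mg/m^3


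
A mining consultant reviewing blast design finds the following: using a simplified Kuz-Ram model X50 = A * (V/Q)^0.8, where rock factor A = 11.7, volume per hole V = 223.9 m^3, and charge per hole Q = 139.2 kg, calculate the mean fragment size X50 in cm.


Compute V/Q:
V/Q = 223.9 / 139.2 = 1.608477011
Raise to the power 0.8:
(V/Q)^0.8 = 1.608477011^0.8 = 1.462621276
Multiply by A:
X50 = 11.7 * 1.462621276
= 17.1127 cm

17.1127 cm


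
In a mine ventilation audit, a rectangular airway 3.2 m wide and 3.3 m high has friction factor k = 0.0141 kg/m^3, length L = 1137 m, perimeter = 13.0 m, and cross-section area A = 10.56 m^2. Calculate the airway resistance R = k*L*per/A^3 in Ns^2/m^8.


0.177 Ns^2/m^8

Compute the numerator:
k * L * per = 0.0141 * 1137 * 13.0
= 208.4121
Compute the denominator:
A^3 = 10.56^3 = 1177.583616
Resistance:
R = 208.4121 / 1177.583616
= 0.177 Ns^2/m^8


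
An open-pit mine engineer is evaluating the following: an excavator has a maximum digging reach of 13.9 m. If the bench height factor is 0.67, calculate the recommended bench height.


Bench height = reach * factor
= 13.9 * 0.67
= 9.313 m

9.313 m


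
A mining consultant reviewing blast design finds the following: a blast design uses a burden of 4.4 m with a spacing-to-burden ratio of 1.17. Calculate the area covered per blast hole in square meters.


First, find the spacing:
Spacing = burden * ratio = 4.4 * 1.17
= 5.148 m
Then, calculate the area:
Area = burden * spacing = 4.4 * 5.148
= 22.6512 m^2

22.6512 m^2


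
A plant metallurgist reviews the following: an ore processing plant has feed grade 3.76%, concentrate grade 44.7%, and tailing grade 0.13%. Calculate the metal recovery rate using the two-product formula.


Using the two-product formula:
R = 100 * c * (f - t) / (f * (c - t))
Numerator = 100 * 44.7 * (3.76 - 0.13)
= 100 * 44.7 * 3.63
= 16226.1
Denominator = 3.76 * (44.7 - 0.13)
= 3.76 * 44.57
= 167.5832
R = 16226.1 / 167.5832
= 96.8241%

96.8241%


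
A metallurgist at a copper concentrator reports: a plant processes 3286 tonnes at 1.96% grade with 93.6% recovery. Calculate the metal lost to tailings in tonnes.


4.122 tonnes

Total metal in feed:
= 3286 * 1.96 / 100 = 64.4056 tonnes
Metal recovered:
= 64.4056 * 93.6 / 100 = 60.2836416 tonnes
Metal lost to tailings:
= 64.4056 - 60.2836416
= 4.122 tonnes


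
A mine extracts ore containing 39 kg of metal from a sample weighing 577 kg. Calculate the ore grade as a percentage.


6.7591%

Ore grade = (metal mass / ore mass) * 100
= (39 / 577) * 100
= 0.06759098787 * 100
= 6.7591%


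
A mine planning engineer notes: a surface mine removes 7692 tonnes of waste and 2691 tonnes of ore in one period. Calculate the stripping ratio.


Stripping ratio = waste tonnage / ore tonnage
= 7692 / 2691
= 2.8584

2.8584


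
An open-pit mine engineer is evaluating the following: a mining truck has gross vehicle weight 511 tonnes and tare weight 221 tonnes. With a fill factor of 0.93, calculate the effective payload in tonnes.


Maximum payload = gross - tare
= 511 - 221 = 290 tonnes
Effective payload = max payload * fill factor
= 290 * 0.93
= 269.7 tonnes

269.7 tonnes


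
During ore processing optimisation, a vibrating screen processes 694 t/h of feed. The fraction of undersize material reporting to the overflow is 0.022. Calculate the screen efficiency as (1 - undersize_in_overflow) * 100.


Screen efficiency = (1 - fraction of undersize in overflow) * 100
= (1 - 0.022) * 100
= 0.978 * 100
= 97.8%

97.8%


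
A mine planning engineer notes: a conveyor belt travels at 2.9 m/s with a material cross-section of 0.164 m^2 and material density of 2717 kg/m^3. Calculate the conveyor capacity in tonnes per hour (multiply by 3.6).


4651.9387 t/h

Volumetric flow = speed * area
= 2.9 * 0.164 = 0.4756 m^3/s
Mass flow = volumetric * density
= 0.4756 * 2717 = 1292.2052 kg/s
Convert to t/h: multiply by 3.6
Capacity = 1292.2052 * 3.6
= 4651.9387 t/h


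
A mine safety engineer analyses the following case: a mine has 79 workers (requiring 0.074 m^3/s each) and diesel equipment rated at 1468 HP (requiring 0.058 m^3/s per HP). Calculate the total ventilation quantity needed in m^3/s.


Airflow for workers:
Q_people = 79 * 0.074 = 5.846 m^3/s
Airflow for diesel equipment:
Q_diesel = 1468 * 0.058 = 85.144 m^3/s
Total ventilation:
Q_total = 5.846 + 85.144
= 90.99 m^3/s

90.99 m^3/s


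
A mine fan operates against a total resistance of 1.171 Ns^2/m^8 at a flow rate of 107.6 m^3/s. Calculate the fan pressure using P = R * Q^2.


Compute Q^2:
Q^2 = 107.6^2 = 11577.76
Compute pressure:
P = R * Q^2 = 1.171 * 11577.76
= 13557.557 Pa

13557.557 Pa


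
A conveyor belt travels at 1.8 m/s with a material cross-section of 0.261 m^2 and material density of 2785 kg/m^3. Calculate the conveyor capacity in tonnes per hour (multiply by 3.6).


Volumetric flow = speed * area
= 1.8 * 0.261 = 0.4698 m^3/s
Mass flow = volumetric * density
= 0.4698 * 2785 = 1308.393 kg/s
Convert to t/h: multiply by 3.6
Capacity = 1308.393 * 3.6
= 4710.2148 t/h

4710.2148 t/h


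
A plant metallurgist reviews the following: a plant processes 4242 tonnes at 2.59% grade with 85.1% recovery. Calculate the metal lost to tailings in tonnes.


16.3703 tonnes

Total metal in feed:
= 4242 * 2.59 / 100 = 109.8678 tonnes
Metal recovered:
= 109.8678 * 85.1 / 100 = 93.4974978 tonnes
Metal lost to tailings:
= 109.8678 - 93.4974978
= 16.3703 tonnes


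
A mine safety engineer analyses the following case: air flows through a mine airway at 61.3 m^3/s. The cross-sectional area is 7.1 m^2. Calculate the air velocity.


Velocity = flow rate / cross-sectional area
= 61.3 / 7.1
= 8.6338 m/s

8.6338 m/s


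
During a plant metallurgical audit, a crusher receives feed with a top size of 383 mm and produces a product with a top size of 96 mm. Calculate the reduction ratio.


3.9896

Reduction ratio = feed size / product size
= 383 / 96
= 3.9896


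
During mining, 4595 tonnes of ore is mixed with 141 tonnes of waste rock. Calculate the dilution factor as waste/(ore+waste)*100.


2.9772%

Total material = ore + waste
= 4595 + 141 = 4736 tonnes
Dilution = waste / total * 100
= 141 / 4736 * 100
= 0.02977195946 * 100
= 2.9772%


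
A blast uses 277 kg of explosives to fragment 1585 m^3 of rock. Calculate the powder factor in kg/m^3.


Powder factor = explosive mass / rock volume
= 277 / 1585
= 0.1748 kg/m^3

0.1748 kg/m^3


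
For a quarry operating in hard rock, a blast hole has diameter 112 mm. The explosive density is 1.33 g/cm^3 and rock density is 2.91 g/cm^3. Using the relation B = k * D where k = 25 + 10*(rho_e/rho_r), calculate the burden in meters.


First, compute k:
rho_e / rho_r = 1.33 / 2.91 = 0.4570446735
k = 25 + 10 * 0.4570446735 = 29.57044674
Then, compute burden:
B = k * D / 1000 = 29.57044674 * 112 / 1000
= 3311.890034 / 1000
= 3.3119 m

3.3119 m


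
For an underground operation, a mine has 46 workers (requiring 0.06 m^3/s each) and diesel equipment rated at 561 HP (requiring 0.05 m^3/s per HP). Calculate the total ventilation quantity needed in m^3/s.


30.81 m^3/s

Airflow for workers:
Q_people = 46 * 0.06 = 2.76 m^3/s
Airflow for diesel equipment:
Q_diesel = 561 * 0.05 = 28.05 m^3/s
Total ventilation:
Q_total = 2.76 + 28.05
= 30.81 m^3/s


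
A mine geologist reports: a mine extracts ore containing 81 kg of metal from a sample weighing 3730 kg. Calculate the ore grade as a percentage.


Ore grade = (metal mass / ore mass) * 100
= (81 / 3730) * 100
= 0.02171581769 * 100
= 2.1716%

2.1716%


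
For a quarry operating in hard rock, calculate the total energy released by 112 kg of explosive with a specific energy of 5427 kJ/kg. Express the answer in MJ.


607.824 MJ

Energy = mass * specific_energy / 1000
= 112 * 5427 / 1000
= 607824 / 1000
= 607.824 MJ


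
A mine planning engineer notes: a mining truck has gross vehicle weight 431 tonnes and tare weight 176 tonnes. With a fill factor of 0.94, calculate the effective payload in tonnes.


Maximum payload = gross - tare
= 431 - 176 = 255 tonnes
Effective payload = max payload * fill factor
= 255 * 0.94
= 239.7 tonnes

239.7 tonnes


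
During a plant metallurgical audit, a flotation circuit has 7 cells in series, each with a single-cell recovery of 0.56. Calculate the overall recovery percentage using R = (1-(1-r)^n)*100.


Complement of single-cell recovery:
1 - r = 1 - 0.56 = 0.44
Raise to power n:
(1 - r)^7 = 0.44^7 = 0.003192778097
Overall recovery:
R = (1 - 0.003192778097) * 100
= 99.6807%

99.6807%


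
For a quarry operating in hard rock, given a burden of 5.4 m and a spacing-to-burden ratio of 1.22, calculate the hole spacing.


6.588 m

Spacing = burden * ratio
= 5.4 * 1.22
= 6.588 m


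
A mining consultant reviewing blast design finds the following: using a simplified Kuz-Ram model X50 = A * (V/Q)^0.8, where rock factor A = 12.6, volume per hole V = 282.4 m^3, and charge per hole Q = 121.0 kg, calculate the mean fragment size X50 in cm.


Compute V/Q:
V/Q = 282.4 / 121.0 = 2.333884298
Raise to the power 0.8:
(V/Q)^0.8 = 2.333884298^0.8 = 1.969987442
Multiply by A:
X50 = 12.6 * 1.969987442
= 24.8218 cm

24.8218 cm


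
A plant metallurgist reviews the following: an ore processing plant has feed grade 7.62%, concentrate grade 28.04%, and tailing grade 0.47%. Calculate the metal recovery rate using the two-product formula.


95.4316%

Using the two-product formula:
R = 100 * c * (f - t) / (f * (c - t))
Numerator = 100 * 28.04 * (7.62 - 0.47)
= 100 * 28.04 * 7.15
= 20048.6
Denominator = 7.62 * (28.04 - 0.47)
= 7.62 * 27.57
= 210.0834
R = 20048.6 / 210.0834
= 95.4316%


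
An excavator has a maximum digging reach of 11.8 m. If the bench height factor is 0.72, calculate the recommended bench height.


Bench height = reach * factor
= 11.8 * 0.72
= 8.496 m

8.496 m


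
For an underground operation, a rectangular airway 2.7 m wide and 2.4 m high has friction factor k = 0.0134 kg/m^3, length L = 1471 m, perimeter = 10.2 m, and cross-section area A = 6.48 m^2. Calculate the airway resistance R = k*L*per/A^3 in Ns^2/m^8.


Compute the numerator:
k * L * per = 0.0134 * 1471 * 10.2
= 201.05628
Compute the denominator:
A^3 = 6.48^3 = 272.097792
Resistance:
R = 201.05628 / 272.097792
= 0.7389 Ns^2/m^8

0.7389 Ns^2/m^8


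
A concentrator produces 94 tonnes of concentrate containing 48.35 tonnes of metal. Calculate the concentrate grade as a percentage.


51.4362%

Grade = (metal in concentrate / concentrate mass) * 100
= (48.35 / 94) * 100
= 0.5143617021 * 100
= 51.4362%


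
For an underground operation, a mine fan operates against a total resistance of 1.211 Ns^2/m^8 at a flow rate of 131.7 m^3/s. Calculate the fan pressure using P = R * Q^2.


Compute Q^2:
Q^2 = 131.7^2 = 17344.89
Compute pressure:
P = R * Q^2 = 1.211 * 17344.89
= 21004.6618 Pa

21004.6618 Pa


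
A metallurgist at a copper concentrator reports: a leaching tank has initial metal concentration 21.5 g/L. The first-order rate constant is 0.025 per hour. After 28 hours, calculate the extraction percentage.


Compute the exponent:
-k * t = -0.025 * 28 = -0.7
Remaining concentration:
C = 21.5 * exp(-0.7)
= 21.5 * 0.4965853038
= 10.67658403 g/L
Extracted = 21.5 - 10.67658403 = 10.82341597 g/L
Extraction % = 10.82341597 / 21.5 * 100
= 50.3415%

50.3415%


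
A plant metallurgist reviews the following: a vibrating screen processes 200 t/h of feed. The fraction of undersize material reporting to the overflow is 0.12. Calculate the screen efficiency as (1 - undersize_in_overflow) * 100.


Screen efficiency = (1 - fraction of undersize in overflow) * 100
= (1 - 0.12) * 100
= 0.88 * 100
= 88.0%

88.0%


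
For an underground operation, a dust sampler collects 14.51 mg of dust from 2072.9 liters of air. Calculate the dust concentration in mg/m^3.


6.9999 mg/m^3

Convert liters to m^3: 1 m^3 = 1000 L
Concentration = mass / volume * 1000
= 14.51 / 2072.9 * 1000
= 0.006999855275 * 1000
= 6.9999 mg/m^3


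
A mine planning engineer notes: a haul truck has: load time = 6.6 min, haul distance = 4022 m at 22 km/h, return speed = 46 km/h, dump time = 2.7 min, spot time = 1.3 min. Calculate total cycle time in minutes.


26.8152 min

Convert haul speed to m/min: 22 * 1000/60 = 366.6666667 m/min
Haul time = 4022 / 366.6666667 = 10.96909091 min
Convert return speed to m/min: 46 * 1000/60 = 766.6666667 m/min
Return time = 4022 / 766.6666667 = 5.246086957 min
Total cycle time:
= 6.6 + 10.96909091 + 2.7 + 5.246086957 + 1.3
= 26.8152 min


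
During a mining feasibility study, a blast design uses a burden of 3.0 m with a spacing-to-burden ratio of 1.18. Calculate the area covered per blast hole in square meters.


First, find the spacing:
Spacing = burden * ratio = 3.0 * 1.18
= 3.54 m
Then, calculate the area:
Area = burden * spacing = 3.0 * 3.54
= 10.62 m^2

10.62 m^2


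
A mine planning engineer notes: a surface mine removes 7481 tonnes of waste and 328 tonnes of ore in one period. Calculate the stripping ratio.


Stripping ratio = waste tonnage / ore tonnage
= 7481 / 328
= 22.8079

22.8079


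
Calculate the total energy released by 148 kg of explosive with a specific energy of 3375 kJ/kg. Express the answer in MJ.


499.5 MJ

Energy = mass * specific_energy / 1000
= 148 * 3375 / 1000
= 499500 / 1000
= 499.5 MJ


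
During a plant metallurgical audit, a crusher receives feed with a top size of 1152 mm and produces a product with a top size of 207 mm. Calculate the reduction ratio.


5.5652

Reduction ratio = feed size / product size
= 1152 / 207
= 5.5652


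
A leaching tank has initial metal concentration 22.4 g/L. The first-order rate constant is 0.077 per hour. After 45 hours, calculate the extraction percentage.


96.8727%

Compute the exponent:
-k * t = -0.077 * 45 = -3.465
Remaining concentration:
C = 22.4 * exp(-3.465)
= 22.4 * 0.03127300543
= 0.7005153215 g/L
Extracted = 22.4 - 0.7005153215 = 21.69948468 g/L
Extraction % = 21.69948468 / 22.4 * 100
= 96.8727%


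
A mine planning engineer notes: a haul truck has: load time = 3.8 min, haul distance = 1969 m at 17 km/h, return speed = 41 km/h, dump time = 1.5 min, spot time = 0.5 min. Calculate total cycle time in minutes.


Convert haul speed to m/min: 17 * 1000/60 = 283.3333333 m/min
Haul time = 1969 / 283.3333333 = 6.949411765 min
Convert return speed to m/min: 41 * 1000/60 = 683.3333333 m/min
Return time = 1969 / 683.3333333 = 2.881463415 min
Total cycle time:
= 3.8 + 6.949411765 + 1.5 + 2.881463415 + 0.5
= 15.6309 min

15.6309 min


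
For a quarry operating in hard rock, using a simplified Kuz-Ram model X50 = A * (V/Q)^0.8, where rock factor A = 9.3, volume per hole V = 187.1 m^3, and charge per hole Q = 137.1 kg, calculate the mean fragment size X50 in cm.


11.9265 cm

Compute V/Q:
V/Q = 187.1 / 137.1 = 1.364697301
Raise to the power 0.8:
(V/Q)^0.8 = 1.364697301^0.8 = 1.282416408
Multiply by A:
X50 = 9.3 * 1.282416408
= 11.9265 cm


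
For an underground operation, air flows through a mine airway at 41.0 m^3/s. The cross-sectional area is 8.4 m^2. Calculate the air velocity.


Velocity = flow rate / cross-sectional area
= 41.0 / 8.4
= 4.881 m/s

4.881 m/s


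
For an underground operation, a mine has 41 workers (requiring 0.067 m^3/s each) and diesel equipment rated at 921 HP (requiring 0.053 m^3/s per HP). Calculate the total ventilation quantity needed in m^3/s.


Airflow for workers:
Q_people = 41 * 0.067 = 2.747 m^3/s
Airflow for diesel equipment:
Q_diesel = 921 * 0.053 = 48.813 m^3/s
Total ventilation:
Q_total = 2.747 + 48.813
= 51.56 m^3/s

51.56 m^3/s


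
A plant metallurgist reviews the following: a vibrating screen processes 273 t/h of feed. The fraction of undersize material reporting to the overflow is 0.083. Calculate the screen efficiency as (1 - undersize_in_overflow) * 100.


91.7%

Screen efficiency = (1 - fraction of undersize in overflow) * 100
= (1 - 0.083) * 100
= 0.917 * 100
= 91.7%


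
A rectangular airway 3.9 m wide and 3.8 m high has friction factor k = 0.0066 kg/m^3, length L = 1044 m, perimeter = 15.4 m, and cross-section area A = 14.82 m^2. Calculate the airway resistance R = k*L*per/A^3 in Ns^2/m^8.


Compute the numerator:
k * L * per = 0.0066 * 1044 * 15.4
= 106.11216
Compute the denominator:
A^3 = 14.82^3 = 3254.952168
Resistance:
R = 106.11216 / 3254.952168
= 0.0326 Ns^2/m^8

0.0326 Ns^2/m^8


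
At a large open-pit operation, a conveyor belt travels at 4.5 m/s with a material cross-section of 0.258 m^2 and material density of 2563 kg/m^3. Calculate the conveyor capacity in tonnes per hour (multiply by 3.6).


10712.3148 t/h

Volumetric flow = speed * area
= 4.5 * 0.258 = 1.161 m^3/s
Mass flow = volumetric * density
= 1.161 * 2563 = 2975.643 kg/s
Convert to t/h: multiply by 3.6
Capacity = 2975.643 * 3.6
= 10712.3148 t/h


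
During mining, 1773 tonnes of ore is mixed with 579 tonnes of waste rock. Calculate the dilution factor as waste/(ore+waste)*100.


Total material = ore + waste
= 1773 + 579 = 2352 tonnes
Dilution = waste / total * 100
= 579 / 2352 * 100
= 0.2461734694 * 100
= 24.6173%

24.6173%


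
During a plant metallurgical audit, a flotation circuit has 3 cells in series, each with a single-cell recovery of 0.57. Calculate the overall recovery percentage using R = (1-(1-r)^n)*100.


92.0493%

Complement of single-cell recovery:
1 - r = 1 - 0.57 = 0.43
Raise to power n:
(1 - r)^3 = 0.43^3 = 0.079507
Overall recovery:
R = (1 - 0.079507) * 100
= 92.0493%


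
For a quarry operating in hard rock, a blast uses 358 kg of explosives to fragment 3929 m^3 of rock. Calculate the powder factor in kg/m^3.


0.0911 kg/m^3

Powder factor = explosive mass / rock volume
= 358 / 3929
= 0.0911 kg/m^3


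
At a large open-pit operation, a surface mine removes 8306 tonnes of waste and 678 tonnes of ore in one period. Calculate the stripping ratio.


12.2507

Stripping ratio = waste tonnage / ore tonnage
= 8306 / 678
= 12.2507
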